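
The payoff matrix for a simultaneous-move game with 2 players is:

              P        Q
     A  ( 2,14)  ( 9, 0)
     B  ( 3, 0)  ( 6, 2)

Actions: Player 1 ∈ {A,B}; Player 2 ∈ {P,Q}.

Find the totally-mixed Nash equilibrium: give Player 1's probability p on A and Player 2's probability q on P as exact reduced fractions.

P1 indiff ⇒ q·2+(1-q)·9 = q·3+(1-q)·6 ⇒ q(-1) = (1-q)(-3) ⇒ q = 3/4
P2 indiff ⇒ p·14+(1-p)·0 = p·0+(1-p)·2 ⇒ p(14) = (1-p)(2) ⇒ p = 1/8

(p,q) = (1/8, 3/4)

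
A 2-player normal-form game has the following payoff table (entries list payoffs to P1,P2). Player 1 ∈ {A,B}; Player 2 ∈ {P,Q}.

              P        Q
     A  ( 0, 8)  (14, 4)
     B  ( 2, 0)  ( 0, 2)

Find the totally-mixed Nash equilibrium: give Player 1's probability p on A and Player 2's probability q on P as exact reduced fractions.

p=1/3, q=7/8

P1 indiff ⇒ q·0+(1-q)·14 = q·2+(1-q)·0 ⇒ q(-2) = (1-q)(-14) ⇒ q = 7/8
P2 indiff ⇒ p·8+(1-p)·0 = p·4+(1-p)·2 ⇒ p(4) = (1-p)(2) ⇒ p = 1/3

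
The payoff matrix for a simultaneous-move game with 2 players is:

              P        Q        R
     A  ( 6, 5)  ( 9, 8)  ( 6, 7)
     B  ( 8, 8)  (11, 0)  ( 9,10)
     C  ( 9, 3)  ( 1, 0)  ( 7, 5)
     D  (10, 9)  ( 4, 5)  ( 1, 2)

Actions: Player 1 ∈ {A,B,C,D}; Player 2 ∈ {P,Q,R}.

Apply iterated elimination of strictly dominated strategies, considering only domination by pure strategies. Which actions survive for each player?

P1 drop A (B beats it: P:8>6 Q:11>9 R:9>6)
P2 drop Q (P beats it: B:8>0 C:3>0 D:9>5)
P1→{B,C,D} P2→{P,R}

Remaining: P1:{B,C,D} P2:{P,R}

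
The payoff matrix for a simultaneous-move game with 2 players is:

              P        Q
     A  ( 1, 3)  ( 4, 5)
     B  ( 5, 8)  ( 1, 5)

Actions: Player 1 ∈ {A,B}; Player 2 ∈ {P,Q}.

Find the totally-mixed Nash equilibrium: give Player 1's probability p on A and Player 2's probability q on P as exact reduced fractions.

P1 indiff ⇒ q·1+(1-q)·4 = q·5+(1-q)·1 ⇒ q(-4) = (1-q)(-3) ⇒ q = 3/7
P2 indiff ⇒ p·3+(1-p)·8 = p·5+(1-p)·5 ⇒ p(-2) = (1-p)(-3) ⇒ p = 3/5

P1 mixes 3/5 on A; P2 mixes 3/7 on P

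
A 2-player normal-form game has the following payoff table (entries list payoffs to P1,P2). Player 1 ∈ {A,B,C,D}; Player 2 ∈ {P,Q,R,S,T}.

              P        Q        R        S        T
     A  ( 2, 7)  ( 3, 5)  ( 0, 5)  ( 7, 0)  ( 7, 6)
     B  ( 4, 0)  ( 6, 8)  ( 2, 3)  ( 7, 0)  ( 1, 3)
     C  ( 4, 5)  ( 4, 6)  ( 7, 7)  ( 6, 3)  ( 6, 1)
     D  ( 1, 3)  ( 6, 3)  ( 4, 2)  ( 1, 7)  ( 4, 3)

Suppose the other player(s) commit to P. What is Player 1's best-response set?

BR_1 = {B,C}

u_1(A vs P) = 2
u_1(B vs P) = 4
u_1(C vs P) = 4
u_1(D vs P) = 1
max payoff 4 at {B,C}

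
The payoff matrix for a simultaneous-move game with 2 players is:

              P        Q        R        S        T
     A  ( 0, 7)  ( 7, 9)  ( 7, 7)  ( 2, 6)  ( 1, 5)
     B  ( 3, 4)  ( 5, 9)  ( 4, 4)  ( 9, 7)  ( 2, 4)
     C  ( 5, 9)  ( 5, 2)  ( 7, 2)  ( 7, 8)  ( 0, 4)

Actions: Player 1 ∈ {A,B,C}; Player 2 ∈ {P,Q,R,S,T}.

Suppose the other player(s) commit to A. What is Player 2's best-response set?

P2 best: {Q}

u_2(P vs A) = 7
u_2(Q vs A) = 9
u_2(R vs A) = 7
u_2(S vs A) = 6
u_2(T vs A) = 5
max payoff 9 at {Q}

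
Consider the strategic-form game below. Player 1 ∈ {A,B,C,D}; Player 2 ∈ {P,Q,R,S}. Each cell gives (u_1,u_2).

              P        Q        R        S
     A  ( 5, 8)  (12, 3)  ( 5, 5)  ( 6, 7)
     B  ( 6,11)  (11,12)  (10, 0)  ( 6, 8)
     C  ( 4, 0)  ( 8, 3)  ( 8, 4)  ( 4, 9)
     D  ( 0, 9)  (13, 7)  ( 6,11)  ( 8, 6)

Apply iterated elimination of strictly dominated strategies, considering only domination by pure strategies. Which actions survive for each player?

IESDS → P1:{A,B,D} P2:{P,Q,R}

P1 drop C (B beats it: P:6>4 Q:11>8 R:10>8 S:6>4)
P2 drop S (P beats it: A:8>7 B:11>8 D:9>6)
P1→{A,B,D} P2→{P,Q,R}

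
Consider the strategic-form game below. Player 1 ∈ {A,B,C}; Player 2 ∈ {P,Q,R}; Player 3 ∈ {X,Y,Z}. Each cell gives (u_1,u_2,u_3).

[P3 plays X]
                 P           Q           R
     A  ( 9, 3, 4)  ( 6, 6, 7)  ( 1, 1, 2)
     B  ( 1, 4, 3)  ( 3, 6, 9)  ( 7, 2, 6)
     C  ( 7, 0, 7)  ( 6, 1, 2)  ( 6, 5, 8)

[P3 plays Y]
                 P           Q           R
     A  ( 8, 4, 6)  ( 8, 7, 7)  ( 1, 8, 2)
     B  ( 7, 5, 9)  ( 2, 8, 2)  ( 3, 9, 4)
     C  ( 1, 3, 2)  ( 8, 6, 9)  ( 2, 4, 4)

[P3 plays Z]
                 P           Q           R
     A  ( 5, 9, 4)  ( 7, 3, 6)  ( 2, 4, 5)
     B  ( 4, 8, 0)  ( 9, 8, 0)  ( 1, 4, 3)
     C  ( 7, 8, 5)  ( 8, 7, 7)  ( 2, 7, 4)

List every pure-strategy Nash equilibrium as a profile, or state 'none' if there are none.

NE set: (A,Q,X), (C,Q,Y)

(A,P,X): not NE [P2→Q gives 6>3; P3→Y gives 6>4]
(A,P,Y): not NE [P2→R gives 8>4]
(A,P,Z): not NE [P1→C gives 7>5; P3→Y gives 6>4]
(A,Q,X): NE
(A,Q,Y): not NE [P2→R gives 8>7]
(A,Q,Z): not NE [P1→B gives 9>7; P2→P gives 9>3; P3→Y gives 7>6]
(A,R,X): not NE [P1→B gives 7>1; P2→Q gives 6>1; P3→Z gives 5>2]
(A,R,Y): not NE [P1→B gives 3>1; P3→Z gives 5>2]
(A,R,Z): not NE [P2→P gives 9>4]
(B,P,X): not NE [P1→A gives 9>1; P2→Q gives 6>4; P3→Y gives 9>3]
(B,P,Y): not NE [P1→A gives 8>7; P2→R gives 9>5]
(B,P,Z): not NE [P1→C gives 7>4; P3→Y gives 9>0]
(B,Q,X): not NE [P1→C gives 6>3]
(B,Q,Y): not NE [P1→C gives 8>2; P2→R gives 9>8; P3→X gives 9>2]
(B,Q,Z): not NE [P3→X gives 9>0]
(B,R,X): not NE [P2→Q gives 6>2]
(B,R,Y): not NE [P3→X gives 6>4]
(B,R,Z): not NE [P1→C gives 2>1; P2→Q gives 8>4; P3→X gives 6>3]
(C,P,X): not NE [P1→A gives 9>7; P2→R gives 5>0]
(C,P,Y): not NE [P1→A gives 8>1; P2→Q gives 6>3; P3→X gives 7>2]
(C,P,Z): not NE [P3→X gives 7>5]
(C,Q,X): not NE [P2→R gives 5>1; P3→Y gives 9>2]
(C,Q,Y): NE
(C,Q,Z): not NE [P1→B gives 9>8; P2→P gives 8>7; P3→Y gives 9>7]
(C,R,X): not NE [P1→B gives 7>6]
(C,R,Y): not NE [P1→B gives 3>2; P2→Q gives 6>4; P3→X gives 8>4]
(C,R,Z): not NE [P2→P gives 8>7; P3→X gives 8>4]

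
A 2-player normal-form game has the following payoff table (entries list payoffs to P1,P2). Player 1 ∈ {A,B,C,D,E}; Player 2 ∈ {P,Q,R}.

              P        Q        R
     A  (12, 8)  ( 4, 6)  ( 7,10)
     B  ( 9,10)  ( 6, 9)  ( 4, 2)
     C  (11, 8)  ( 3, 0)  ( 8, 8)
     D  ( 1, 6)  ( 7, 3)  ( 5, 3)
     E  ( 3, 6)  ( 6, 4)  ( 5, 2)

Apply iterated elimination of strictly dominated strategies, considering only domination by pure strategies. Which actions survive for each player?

IESDS → P1:{A,C} P2:{P,R}

P2 drop Q (P beats it: A:8>6 B:10>9 C:8>0 D:6>3 E:6>4)
P1 drop B (A beats it: P:12>9 R:7>4)
P1 drop D (A beats it: P:12>1 R:7>5)
P1 drop E (A beats it: P:12>3 R:7>5)
P1→{A,C} P2→{P,R}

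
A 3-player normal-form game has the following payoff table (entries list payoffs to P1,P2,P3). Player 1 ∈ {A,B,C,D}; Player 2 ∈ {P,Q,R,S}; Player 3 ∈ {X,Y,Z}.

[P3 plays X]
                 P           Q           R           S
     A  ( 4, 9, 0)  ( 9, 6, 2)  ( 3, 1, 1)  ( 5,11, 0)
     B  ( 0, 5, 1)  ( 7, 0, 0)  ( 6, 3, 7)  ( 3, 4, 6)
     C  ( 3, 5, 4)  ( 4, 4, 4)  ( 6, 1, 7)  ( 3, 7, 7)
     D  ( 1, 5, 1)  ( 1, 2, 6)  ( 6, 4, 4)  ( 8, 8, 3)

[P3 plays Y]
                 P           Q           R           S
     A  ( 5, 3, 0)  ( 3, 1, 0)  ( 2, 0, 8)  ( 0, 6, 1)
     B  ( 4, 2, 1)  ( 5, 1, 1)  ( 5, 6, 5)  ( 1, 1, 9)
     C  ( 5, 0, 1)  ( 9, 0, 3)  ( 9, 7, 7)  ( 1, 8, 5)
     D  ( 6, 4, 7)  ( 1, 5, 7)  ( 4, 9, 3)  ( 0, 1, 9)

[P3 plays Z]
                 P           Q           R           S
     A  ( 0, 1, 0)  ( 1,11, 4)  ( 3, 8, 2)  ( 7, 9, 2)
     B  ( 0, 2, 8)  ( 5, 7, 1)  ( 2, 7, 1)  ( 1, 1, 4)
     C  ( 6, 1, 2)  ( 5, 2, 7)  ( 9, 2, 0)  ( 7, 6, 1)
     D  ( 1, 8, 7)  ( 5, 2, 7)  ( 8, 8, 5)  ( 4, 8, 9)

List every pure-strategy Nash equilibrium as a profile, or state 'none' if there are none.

Nash profiles: (B,Q,Z)

(A,P,X): not NE [P2→S gives 11>9]
(A,P,Y): not NE [P1→D gives 6>5; P2→S gives 6>3]
(A,P,Z): not NE [P1→C gives 6>0; P2→Q gives 11>1]
(A,Q,X): not NE [P2→S gives 11>6; P3→Z gives 4>2]
(A,Q,Y): not NE [P1→C gives 9>3; P2→S gives 6>1; P3→Z gives 4>0]
(A,Q,Z): not NE [P1→D gives 5>1]
(A,R,X): not NE [P1→D gives 6>3; P2→S gives 11>1; P3→Y gives 8>1]
(A,R,Y): not NE [P1→C gives 9>2; P2→S gives 6>0]
(A,R,Z): not NE [P1→C gives 9>3; P2→Q gives 11>8; P3→Y gives 8>2]
(A,S,X): not NE [P1→D gives 8>5; P3→Z gives 2>0]
(A,S,Y): not NE [P1→C gives 1>0; P3→Z gives 2>1]
(A,S,Z): not NE [P2→Q gives 11>9]
(B,P,X): not NE [P1→A gives 4>0; P3→Z gives 8>1]
(B,P,Y): not NE [P1→D gives 6>4; P2→R gives 6>2; P3→Z gives 8>1]
(B,P,Z): not NE [P1→C gives 6>0; P2→R gives 7>2]
(B,Q,X): not NE [P1→A gives 9>7; P2→P gives 5>0; P3→Z gives 1>0]
(B,Q,Y): not NE [P1→C gives 9>5; P2→R gives 6>1]
(B,Q,Z): NE
(B,R,X): not NE [P2→P gives 5>3]
(B,R,Y): not NE [P1→C gives 9>5; P3→X gives 7>5]
(B,R,Z): not NE [P1→C gives 9>2; P3→X gives 7>1]
(B,S,X): not NE [P1→D gives 8>3; P2→P gives 5>4; P3→Y gives 9>6]
(B,S,Y): not NE [P2→R gives 6>1]
(B,S,Z): not NE [P1→C gives 7>1; P2→R gives 7>1; P3→Y gives 9>4]
(C,P,X): not NE [P1→A gives 4>3; P2→S gives 7>5]
(C,P,Y): not NE [P1→D gives 6>5; P2→S gives 8>0; P3→X gives 4>1]
(C,P,Z): not NE [P2→S gives 6>1; P3→X gives 4>2]
(C,Q,X): not NE [P1→A gives 9>4; P2→S gives 7>4; P3→Z gives 7>4]
(C,Q,Y): not NE [P2→S gives 8>0; P3→Z gives 7>3]
(C,Q,Z): not NE [P2→S gives 6>2]
(C,R,X): not NE [P2→S gives 7>1]
(C,R,Y): not NE [P2→S gives 8>7]
(C,R,Z): not NE [P2→S gives 6>2; P3→Y gives 7>0]
(C,S,X): not NE [P1→D gives 8>3]
(C,S,Y): not NE [P3→X gives 7>5]
(C,S,Z): not NE [P3→X gives 7>1]
(D,P,X): not NE [P1→A gives 4>1; P2→S gives 8>5; P3→Z gives 7>1]
(D,P,Y): not NE [P2→R gives 9>4]
(D,P,Z): not NE [P1→C gives 6>1]
(D,Q,X): not NE [P1→A gives 9>1; P2→S gives 8>2; P3→Z gives 7>6]
(D,Q,Y): not NE [P1→C gives 9>1; P2→R gives 9>5]
(D,Q,Z): not NE [P2→S gives 8>2]
(D,R,X): not NE [P2→S gives 8>4; P3→Z gives 5>4]
(D,R,Y): not NE [P1→C gives 9>4; P3→Z gives 5>3]
(D,R,Z): not NE [P1→C gives 9>8]
(D,S,X): not NE [P3→Z gives 9>3]
(D,S,Y): not NE [P1→C gives 1>0; P2→R gives 9>1]
(D,S,Z): not NE [P1→C gives 7>4]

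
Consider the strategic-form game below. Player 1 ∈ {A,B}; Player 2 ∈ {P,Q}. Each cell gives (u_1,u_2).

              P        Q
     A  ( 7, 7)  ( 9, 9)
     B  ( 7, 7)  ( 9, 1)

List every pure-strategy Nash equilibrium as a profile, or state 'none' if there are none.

PSNE = {(A,Q), (B,P)}

(A,P): not NE [P2→Q gives 9>7]
(A,Q): NE
(B,P): NE
(B,Q): not NE [P2→P gives 7>1]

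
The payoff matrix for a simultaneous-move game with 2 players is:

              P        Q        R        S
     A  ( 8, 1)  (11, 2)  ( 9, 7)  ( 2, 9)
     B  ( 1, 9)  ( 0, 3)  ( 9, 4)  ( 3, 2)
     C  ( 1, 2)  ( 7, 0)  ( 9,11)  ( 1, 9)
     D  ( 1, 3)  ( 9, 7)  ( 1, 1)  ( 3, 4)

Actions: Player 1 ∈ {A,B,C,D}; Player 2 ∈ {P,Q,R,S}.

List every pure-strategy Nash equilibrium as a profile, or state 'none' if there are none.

(A,P): not NE [P2→S gives 9>1]
(A,Q): not NE [P2→S gives 9>2]
(A,R): not NE [P2→S gives 9>7]
(A,S): not NE [P1→D gives 3>2]
(B,P): not NE [P1→A gives 8>1]
(B,Q): not NE [P1→A gives 11>0; P2→P gives 9>3]
(B,R): not NE [P2→P gives 9>4]
(B,S): not NE [P2→P gives 9>2]
(C,P): not NE [P1→A gives 8>1; P2→R gives 11>2]
(C,Q): not NE [P1→A gives 11>7; P2→R gives 11>0]
(C,R): NE
(C,S): not NE [P1→D gives 3>1; P2→R gives 11>9]
(D,P): not NE [P1→A gives 8>1; P2→Q gives 7>3]
(D,Q): not NE [P1→A gives 11>9]
(D,R): not NE [P1→C gives 9>1; P2→Q gives 7>1]
(D,S): not NE [P2→Q gives 7>4]

NE set: (C,R)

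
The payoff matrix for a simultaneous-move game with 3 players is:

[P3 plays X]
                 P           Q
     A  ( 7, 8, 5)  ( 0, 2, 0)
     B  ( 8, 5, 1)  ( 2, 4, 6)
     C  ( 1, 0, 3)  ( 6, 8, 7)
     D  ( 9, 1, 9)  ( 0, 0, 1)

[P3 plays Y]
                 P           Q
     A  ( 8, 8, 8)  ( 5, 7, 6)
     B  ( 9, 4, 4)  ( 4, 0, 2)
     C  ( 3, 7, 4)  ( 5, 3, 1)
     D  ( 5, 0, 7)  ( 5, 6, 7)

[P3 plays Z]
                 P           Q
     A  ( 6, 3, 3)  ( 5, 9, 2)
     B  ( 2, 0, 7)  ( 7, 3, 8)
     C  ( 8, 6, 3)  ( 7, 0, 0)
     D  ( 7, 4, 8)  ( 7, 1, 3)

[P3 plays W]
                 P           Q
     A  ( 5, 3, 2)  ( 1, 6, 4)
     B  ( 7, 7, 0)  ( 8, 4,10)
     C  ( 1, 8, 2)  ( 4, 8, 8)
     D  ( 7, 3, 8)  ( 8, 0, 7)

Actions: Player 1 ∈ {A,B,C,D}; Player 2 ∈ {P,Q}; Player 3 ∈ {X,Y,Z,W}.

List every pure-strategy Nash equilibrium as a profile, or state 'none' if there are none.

(A,P,X): not NE [P1→D gives 9>7; P3→Y gives 8>5]
(A,P,Y): not NE [P1→B gives 9>8]
(A,P,Z): not NE [P1→C gives 8>6; P2→Q gives 9>3; P3→Y gives 8>3]
(A,P,W): not NE [P1→D gives 7>5; P2→Q gives 6>3; P3→Y gives 8>2]
(A,Q,X): not NE [P1→C gives 6>0; P2→P gives 8>2; P3→Y gives 6>0]
(A,Q,Y): not NE [P2→P gives 8>7]
(A,Q,Z): not NE [P1→D gives 7>5; P3→Y gives 6>2]
(A,Q,W): not NE [P1→D gives 8>1; P3→Y gives 6>4]
(B,P,X): not NE [P1→D gives 9>8; P3→Z gives 7>1]
(B,P,Y): not NE [P3→Z gives 7>4]
(B,P,Z): not NE [P1→C gives 8>2; P2→Q gives 3>0]
(B,P,W): not NE [P3→Z gives 7>0]
(B,Q,X): not NE [P1→C gives 6>2; P2→P gives 5>4; P3→W gives 10>6]
(B,Q,Y): not NE [P1→D gives 5>4; P2→P gives 4>0; P3→W gives 10>2]
(B,Q,Z): not NE [P3→W gives 10>8]
(B,Q,W): not NE [P2→P gives 7>4]
(C,P,X): not NE [P1→D gives 9>1; P2→Q gives 8>0; P3→Y gives 4>3]
(C,P,Y): not NE [P1→B gives 9>3]
(C,P,Z): not NE [P3→Y gives 4>3]
(C,P,W): not NE [P1→D gives 7>1; P3→Y gives 4>2]
(C,Q,X): not NE [P3→W gives 8>7]
(C,Q,Y): not NE [P2→P gives 7>3; P3→W gives 8>1]
(C,Q,Z): not NE [P2→P gives 6>0; P3→W gives 8>0]
(C,Q,W): not NE [P1→D gives 8>4]
(D,P,X): NE
(D,P,Y): not NE [P1→B gives 9>5; P2→Q gives 6>0; P3→X gives 9>7]
(D,P,Z): not NE [P1→C gives 8>7; P3→X gives 9>8]
(D,P,W): not NE [P3→X gives 9>8]
(D,Q,X): not NE [P1→C gives 6>0; P2→P gives 1>0; P3→W gives 7>1]
(D,Q,Y): NE
(D,Q,Z): not NE [P2→P gives 4>1; P3→W gives 7>3]
(D,Q,W): not NE [P2→P gives 3>0]

PSNE = {(D,P,X), (D,Q,Y)}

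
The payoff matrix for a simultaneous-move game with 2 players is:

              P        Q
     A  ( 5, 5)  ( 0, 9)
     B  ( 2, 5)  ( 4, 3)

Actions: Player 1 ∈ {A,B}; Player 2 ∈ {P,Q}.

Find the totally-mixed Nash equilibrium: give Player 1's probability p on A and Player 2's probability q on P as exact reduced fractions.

P1 indiff ⇒ q·5+(1-q)·0 = q·2+(1-q)·4 ⇒ q(3) = (1-q)(4) ⇒ q = 4/7
P2 indiff ⇒ p·5+(1-p)·5 = p·9+(1-p)·3 ⇒ p(-4) = (1-p)(-2) ⇒ p = 1/3

p=1/3, q=4/7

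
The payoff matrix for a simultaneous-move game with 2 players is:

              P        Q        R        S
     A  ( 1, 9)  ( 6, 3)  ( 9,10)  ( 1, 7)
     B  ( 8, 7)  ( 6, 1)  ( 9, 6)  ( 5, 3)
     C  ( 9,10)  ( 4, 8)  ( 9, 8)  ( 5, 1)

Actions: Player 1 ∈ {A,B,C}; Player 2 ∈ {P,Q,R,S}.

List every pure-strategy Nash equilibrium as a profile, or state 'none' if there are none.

Nash profiles: (A,R), (C,P)

(A,P): not NE [P1→C gives 9>1; P2→R gives 10>9]
(A,Q): not NE [P2→R gives 10>3]
(A,R): NE
(A,S): not NE [P1→C gives 5>1; P2→R gives 10>7]
(B,P): not NE [P1→C gives 9>8]
(B,Q): not NE [P2→P gives 7>1]
(B,R): not NE [P2→P gives 7>6]
(B,S): not NE [P2→P gives 7>3]
(C,P): NE
(C,Q): not NE [P1→B gives 6>4; P2→P gives 10>8]
(C,R): not NE [P2→P gives 10>8]
(C,S): not NE [P2→P gives 10>1]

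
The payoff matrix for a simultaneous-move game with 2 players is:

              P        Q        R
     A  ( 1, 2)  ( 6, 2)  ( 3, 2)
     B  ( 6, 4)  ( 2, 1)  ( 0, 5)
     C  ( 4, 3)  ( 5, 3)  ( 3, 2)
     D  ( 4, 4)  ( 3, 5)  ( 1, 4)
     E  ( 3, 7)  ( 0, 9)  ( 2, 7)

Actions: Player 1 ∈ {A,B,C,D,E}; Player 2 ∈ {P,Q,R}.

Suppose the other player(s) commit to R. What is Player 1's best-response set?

P1 best: {A,C}

u_1(A vs R) = 3
u_1(B vs R) = 0
u_1(C vs R) = 3
u_1(D vs R) = 1
u_1(E vs R) = 2
max payoff 3 at {A,C}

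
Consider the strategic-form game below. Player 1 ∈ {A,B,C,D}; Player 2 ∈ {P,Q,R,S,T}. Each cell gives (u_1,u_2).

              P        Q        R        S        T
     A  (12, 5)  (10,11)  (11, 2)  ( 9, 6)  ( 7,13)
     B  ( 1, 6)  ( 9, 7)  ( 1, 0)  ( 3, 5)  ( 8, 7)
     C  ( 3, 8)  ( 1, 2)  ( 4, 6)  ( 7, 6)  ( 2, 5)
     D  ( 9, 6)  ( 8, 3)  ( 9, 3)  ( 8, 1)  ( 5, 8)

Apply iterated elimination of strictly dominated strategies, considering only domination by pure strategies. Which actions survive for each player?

IESDS → P1:{A,B} P2:{Q,T}

P1 drop C (A beats it: P:12>3 Q:10>1 R:11>4 S:9>7 T:7>2)
P1 drop D (A beats it: P:12>9 Q:10>8 R:11>9 S:9>8 T:7>5)
P2 drop P (Q beats it: A:11>5 B:7>6)
P2 drop R (Q beats it: A:11>2 B:7>0)
P2 drop S (Q beats it: A:11>6 B:7>5)
P1→{A,B} P2→{Q,T}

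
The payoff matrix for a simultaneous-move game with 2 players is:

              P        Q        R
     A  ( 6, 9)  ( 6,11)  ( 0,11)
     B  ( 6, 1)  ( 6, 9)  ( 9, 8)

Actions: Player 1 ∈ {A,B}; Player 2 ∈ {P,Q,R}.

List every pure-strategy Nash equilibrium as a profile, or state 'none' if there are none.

(A,P): not NE [P2→R gives 11>9]
(A,Q): NE
(A,R): not NE [P1→B gives 9>0]
(B,P): not NE [P2→Q gives 9>1]
(B,Q): NE
(B,R): not NE [P2→Q gives 9>8]

Nash profiles: (A,Q), (B,Q)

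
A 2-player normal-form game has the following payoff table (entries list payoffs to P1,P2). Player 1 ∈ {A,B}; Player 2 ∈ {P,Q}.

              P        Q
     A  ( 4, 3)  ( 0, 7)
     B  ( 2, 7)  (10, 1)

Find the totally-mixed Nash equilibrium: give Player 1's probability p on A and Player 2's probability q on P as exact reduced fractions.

P1 indiff ⇒ q·4+(1-q)·0 = q·2+(1-q)·10 ⇒ q(2) = (1-q)(10) ⇒ q = 5/6
P2 indiff ⇒ p·3+(1-p)·7 = p·7+(1-p)·1 ⇒ p(-4) = (1-p)(-6) ⇒ p = 3/5

p=3/5, q=5/6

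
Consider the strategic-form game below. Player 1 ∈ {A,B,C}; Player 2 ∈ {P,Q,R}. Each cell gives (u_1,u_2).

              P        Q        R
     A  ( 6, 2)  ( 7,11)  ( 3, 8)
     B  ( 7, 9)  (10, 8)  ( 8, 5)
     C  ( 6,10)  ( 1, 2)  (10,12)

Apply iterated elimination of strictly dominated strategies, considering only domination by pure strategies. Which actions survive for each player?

IESDS → P1:{B,C} P2:{P,R}

P1 drop A (B beats it: P:7>6 Q:10>7 R:8>3)
P2 drop Q (P beats it: B:9>8 C:10>2)
P1→{B,C} P2→{P,R}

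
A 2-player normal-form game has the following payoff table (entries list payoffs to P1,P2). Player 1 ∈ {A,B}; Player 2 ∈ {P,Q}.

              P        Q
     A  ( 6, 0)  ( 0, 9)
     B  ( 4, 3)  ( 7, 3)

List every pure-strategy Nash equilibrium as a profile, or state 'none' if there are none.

NE set: (B,Q)

(A,P): not NE [P2→Q gives 9>0]
(A,Q): not NE [P1→B gives 7>0]
(B,P): not NE [P1→A gives 6>4]
(B,Q): NE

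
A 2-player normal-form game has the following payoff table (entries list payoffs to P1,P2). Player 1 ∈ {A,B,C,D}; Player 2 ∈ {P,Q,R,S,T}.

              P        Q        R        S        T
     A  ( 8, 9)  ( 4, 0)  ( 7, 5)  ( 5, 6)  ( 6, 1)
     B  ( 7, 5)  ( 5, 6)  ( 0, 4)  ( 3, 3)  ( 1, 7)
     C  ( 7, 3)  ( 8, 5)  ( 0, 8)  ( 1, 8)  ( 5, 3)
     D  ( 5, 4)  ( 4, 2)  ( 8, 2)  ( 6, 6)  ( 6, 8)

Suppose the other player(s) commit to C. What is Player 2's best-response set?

BR_2 = {R,S}

u_2(P vs C) = 3
u_2(Q vs C) = 5
u_2(R vs C) = 8
u_2(S vs C) = 8
u_2(T vs C) = 3
max payoff 8 at {R,S}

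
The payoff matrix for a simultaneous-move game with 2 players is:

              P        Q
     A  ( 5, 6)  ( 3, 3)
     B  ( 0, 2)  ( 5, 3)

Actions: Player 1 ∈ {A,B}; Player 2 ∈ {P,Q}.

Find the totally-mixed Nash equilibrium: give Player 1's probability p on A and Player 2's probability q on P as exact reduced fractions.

P1 mixes 1/4 on A; P2 mixes 2/7 on P

P1 indiff ⇒ q·5+(1-q)·3 = q·0+(1-q)·5 ⇒ q(5) = (1-q)(2) ⇒ q = 2/7
P2 indiff ⇒ p·6+(1-p)·2 = p·3+(1-p)·3 ⇒ p(3) = (1-p)(1) ⇒ p = 1/4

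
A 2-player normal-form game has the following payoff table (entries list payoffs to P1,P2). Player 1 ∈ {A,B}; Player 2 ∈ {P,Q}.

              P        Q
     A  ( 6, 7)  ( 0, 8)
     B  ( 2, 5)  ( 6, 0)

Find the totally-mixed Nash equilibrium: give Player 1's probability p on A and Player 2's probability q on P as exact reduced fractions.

P1 indiff ⇒ q·6+(1-q)·0 = q·2+(1-q)·6 ⇒ q(4) = (1-q)(6) ⇒ q = 3/5
P2 indiff ⇒ p·7+(1-p)·5 = p·8+(1-p)·0 ⇒ p(-1) = (1-p)(-5) ⇒ p = 5/6

p=5/6, q=3/5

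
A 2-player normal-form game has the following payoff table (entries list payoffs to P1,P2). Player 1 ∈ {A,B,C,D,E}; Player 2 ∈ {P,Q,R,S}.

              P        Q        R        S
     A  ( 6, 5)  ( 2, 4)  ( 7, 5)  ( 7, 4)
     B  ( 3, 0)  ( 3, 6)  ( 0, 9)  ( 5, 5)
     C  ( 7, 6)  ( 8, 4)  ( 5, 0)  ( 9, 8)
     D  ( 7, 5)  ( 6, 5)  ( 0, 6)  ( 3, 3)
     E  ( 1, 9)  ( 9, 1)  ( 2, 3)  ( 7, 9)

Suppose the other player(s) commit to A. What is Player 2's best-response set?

u_2(P vs A) = 5
u_2(Q vs A) = 4
u_2(R vs A) = 5
u_2(S vs A) = 4
max payoff 5 at {P,R}

BR_2 = {P,R}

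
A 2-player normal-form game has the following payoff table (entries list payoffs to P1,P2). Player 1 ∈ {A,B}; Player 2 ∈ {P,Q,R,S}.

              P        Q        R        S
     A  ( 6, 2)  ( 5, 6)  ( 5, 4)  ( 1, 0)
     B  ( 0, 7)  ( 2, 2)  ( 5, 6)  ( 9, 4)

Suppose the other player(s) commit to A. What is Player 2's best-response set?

P2 best: {Q}

u_2(P vs A) = 2
u_2(Q vs A) = 6
u_2(R vs A) = 4
u_2(S vs A) = 0
max payoff 6 at {Q}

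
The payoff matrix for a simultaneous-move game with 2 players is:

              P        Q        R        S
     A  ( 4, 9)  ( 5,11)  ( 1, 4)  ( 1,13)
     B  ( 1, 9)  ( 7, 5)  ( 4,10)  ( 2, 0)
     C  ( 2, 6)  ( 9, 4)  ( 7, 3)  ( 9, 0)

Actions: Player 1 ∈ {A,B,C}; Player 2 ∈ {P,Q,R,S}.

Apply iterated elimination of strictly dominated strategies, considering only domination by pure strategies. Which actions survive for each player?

IESDS → P1:{A,C} P2:{P,Q,S}

P1 drop B (C beats it: P:2>1 Q:9>7 R:7>4 S:9>2)
P2 drop R (P beats it: A:9>4 C:6>3)
P1→{A,C} P2→{P,Q,S}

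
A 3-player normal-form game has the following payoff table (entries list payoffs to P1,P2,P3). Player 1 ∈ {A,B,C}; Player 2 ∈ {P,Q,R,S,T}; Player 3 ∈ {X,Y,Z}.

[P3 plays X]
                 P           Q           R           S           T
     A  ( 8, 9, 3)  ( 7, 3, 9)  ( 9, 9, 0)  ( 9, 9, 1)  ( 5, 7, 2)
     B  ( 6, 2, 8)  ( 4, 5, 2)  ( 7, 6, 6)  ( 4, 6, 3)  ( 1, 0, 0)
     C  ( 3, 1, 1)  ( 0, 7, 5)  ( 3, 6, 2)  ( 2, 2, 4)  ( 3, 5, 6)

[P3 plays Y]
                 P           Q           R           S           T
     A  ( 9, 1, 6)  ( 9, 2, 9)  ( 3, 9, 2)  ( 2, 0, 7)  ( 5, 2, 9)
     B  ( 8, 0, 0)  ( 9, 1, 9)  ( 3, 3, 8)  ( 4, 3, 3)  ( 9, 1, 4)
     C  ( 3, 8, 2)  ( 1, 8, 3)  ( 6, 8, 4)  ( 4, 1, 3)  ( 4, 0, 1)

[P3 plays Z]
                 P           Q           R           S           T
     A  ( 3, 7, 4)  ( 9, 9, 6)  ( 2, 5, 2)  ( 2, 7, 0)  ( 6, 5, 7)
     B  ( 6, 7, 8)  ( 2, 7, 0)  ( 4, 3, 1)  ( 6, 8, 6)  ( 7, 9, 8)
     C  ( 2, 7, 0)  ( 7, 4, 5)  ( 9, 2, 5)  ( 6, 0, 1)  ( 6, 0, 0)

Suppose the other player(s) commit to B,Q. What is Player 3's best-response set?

u_3(X vs B,Q) = 2
u_3(Y vs B,Q) = 9
u_3(Z vs B,Q) = 0
max payoff 9 at {Y}

P3 best: {Y}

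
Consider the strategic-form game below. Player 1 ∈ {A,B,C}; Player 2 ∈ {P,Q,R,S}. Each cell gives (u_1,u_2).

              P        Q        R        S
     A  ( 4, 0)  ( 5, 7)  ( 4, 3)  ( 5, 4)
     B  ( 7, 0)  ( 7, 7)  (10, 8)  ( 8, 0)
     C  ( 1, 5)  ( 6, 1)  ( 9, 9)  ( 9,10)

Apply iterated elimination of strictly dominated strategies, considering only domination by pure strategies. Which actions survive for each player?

Remaining: P1:{B,C} P2:{R,S}

P1 drop A (B beats it: P:7>4 Q:7>5 R:10>4 S:8>5)
P2 drop P (R beats it: B:8>0 C:9>5)
P2 drop Q (R beats it: B:8>7 C:9>1)
P1→{B,C} P2→{R,S}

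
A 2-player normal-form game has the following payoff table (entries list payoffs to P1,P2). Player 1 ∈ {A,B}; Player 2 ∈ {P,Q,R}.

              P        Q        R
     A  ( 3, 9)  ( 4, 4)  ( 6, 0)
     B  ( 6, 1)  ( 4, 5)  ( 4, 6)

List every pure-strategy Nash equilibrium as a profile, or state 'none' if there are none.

Equilibria: none

(A,P): not NE [P1→B gives 6>3]
(A,Q): not NE [P2→P gives 9>4]
(A,R): not NE [P2→P gives 9>0]
(B,P): not NE [P2→R gives 6>1]
(B,Q): not NE [P2→R gives 6>5]
(B,R): not NE [P1→A gives 6>4]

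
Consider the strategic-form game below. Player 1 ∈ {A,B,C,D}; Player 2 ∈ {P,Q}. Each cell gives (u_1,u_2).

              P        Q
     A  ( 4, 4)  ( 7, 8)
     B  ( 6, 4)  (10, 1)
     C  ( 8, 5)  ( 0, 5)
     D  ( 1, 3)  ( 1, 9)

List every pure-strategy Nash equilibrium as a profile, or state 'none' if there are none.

PSNE = {(C,P)}

(A,P): not NE [P1→C gives 8>4; P2→Q gives 8>4]
(A,Q): not NE [P1→B gives 10>7]
(B,P): not NE [P1→C gives 8>6]
(B,Q): not NE [P2→P gives 4>1]
(C,P): NE
(C,Q): not NE [P1→B gives 10>0]
(D,P): not NE [P1→C gives 8>1; P2→Q gives 9>3]
(D,Q): not NE [P1→B gives 10>1]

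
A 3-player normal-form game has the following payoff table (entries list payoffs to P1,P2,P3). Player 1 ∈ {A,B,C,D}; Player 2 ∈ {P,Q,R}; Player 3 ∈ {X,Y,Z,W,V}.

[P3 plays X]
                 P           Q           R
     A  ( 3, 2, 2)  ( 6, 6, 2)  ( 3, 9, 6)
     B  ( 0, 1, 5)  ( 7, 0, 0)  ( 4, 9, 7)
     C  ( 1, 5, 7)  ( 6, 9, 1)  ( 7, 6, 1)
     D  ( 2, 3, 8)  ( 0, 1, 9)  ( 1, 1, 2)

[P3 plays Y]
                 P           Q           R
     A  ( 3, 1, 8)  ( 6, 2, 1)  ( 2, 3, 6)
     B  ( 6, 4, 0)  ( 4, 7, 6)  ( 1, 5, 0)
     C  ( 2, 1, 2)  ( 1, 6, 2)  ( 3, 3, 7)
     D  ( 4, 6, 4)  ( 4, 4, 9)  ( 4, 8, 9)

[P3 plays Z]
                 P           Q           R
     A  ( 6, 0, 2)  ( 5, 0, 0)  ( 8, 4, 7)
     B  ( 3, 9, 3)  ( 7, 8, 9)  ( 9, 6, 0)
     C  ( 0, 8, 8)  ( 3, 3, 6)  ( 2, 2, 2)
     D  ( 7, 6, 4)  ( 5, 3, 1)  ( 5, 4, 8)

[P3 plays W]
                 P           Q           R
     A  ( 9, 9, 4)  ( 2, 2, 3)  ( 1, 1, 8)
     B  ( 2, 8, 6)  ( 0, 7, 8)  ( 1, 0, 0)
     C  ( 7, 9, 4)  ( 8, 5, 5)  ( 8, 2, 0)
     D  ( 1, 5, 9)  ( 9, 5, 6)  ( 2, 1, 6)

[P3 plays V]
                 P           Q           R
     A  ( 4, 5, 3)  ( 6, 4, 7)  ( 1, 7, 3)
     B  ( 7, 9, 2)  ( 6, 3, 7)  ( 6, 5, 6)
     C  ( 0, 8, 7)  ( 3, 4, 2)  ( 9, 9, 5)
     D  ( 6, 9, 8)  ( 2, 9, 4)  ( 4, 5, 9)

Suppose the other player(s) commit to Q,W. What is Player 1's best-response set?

u_1(A vs Q,W) = 2
u_1(B vs Q,W) = 0
u_1(C vs Q,W) = 8
u_1(D vs Q,W) = 9
max payoff 9 at {D}

P1 best: {D}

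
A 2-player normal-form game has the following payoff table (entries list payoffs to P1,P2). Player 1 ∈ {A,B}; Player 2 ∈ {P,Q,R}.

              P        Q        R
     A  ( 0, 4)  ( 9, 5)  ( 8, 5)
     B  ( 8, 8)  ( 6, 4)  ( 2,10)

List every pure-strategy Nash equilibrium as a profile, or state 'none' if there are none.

Nash profiles: (A,Q), (A,R)

(A,P): not NE [P1→B gives 8>0; P2→R gives 5>4]
(A,Q): NE
(A,R): NE
(B,P): not NE [P2→R gives 10>8]
(B,Q): not NE [P1→A gives 9>6; P2→R gives 10>4]
(B,R): not NE [P1→A gives 8>2]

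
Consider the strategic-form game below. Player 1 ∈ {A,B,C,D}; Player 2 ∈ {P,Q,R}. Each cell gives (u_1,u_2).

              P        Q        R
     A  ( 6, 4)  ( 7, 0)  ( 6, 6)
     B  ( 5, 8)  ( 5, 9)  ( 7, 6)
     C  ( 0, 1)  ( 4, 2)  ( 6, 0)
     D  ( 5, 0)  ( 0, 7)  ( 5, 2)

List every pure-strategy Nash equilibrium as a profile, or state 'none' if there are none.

Equilibria: none

(A,P): not NE [P2→R gives 6>4]
(A,Q): not NE [P2→R gives 6>0]
(A,R): not NE [P1→B gives 7>6]
(B,P): not NE [P1→A gives 6>5; P2→Q gives 9>8]
(B,Q): not NE [P1→A gives 7>5]
(B,R): not NE [P2→Q gives 9>6]
(C,P): not NE [P1→A gives 6>0; P2→Q gives 2>1]
(C,Q): not NE [P1→A gives 7>4]
(C,R): not NE [P1→B gives 7>6; P2→Q gives 2>0]
(D,P): not NE [P1→A gives 6>5; P2→Q gives 7>0]
(D,Q): not NE [P1→A gives 7>0]
(D,R): not NE [P1→B gives 7>5; P2→Q gives 7>2]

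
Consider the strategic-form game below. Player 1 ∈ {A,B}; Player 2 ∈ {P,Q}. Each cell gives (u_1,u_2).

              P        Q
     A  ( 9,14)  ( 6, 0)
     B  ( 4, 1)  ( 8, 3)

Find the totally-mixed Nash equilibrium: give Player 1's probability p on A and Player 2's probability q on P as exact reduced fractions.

P1 mixes 1/8 on A; P2 mixes 2/7 on P

P1 indiff ⇒ q·9+(1-q)·6 = q·4+(1-q)·8 ⇒ q(5) = (1-q)(2) ⇒ q = 2/7
P2 indiff ⇒ p·14+(1-p)·1 = p·0+(1-p)·3 ⇒ p(14) = (1-p)(2) ⇒ p = 1/8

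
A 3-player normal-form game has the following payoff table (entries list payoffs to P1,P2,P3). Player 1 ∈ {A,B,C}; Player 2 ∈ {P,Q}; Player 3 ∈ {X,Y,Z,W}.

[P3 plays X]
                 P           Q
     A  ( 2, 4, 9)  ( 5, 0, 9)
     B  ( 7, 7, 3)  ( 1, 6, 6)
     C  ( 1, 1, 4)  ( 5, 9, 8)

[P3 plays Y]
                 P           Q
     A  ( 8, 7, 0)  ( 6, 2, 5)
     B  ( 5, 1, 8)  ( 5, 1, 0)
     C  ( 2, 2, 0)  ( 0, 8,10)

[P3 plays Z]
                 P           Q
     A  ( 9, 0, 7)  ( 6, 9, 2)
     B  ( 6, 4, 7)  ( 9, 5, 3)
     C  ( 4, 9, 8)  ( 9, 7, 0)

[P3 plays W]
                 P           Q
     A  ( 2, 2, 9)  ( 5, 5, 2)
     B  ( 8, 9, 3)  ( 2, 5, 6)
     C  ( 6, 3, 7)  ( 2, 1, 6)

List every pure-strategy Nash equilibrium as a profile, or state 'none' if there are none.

No pure NE.

(A,P,X): not NE [P1→B gives 7>2]
(A,P,Y): not NE [P3→W gives 9>0]
(A,P,Z): not NE [P2→Q gives 9>0; P3→W gives 9>7]
(A,P,W): not NE [P1→B gives 8>2; P2→Q gives 5>2]
(A,Q,X): not NE [P2→P gives 4>0]
(A,Q,Y): not NE [P2→P gives 7>2; P3→X gives 9>5]
(A,Q,Z): not NE [P1→C gives 9>6; P3→X gives 9>2]
(A,Q,W): not NE [P3→X gives 9>2]
(B,P,X): not NE [P3→Y gives 8>3]
(B,P,Y): not NE [P1→A gives 8>5]
(B,P,Z): not NE [P1→A gives 9>6; P2→Q gives 5>4; P3→Y gives 8>7]
(B,P,W): not NE [P3→Y gives 8>3]
(B,Q,X): not NE [P1→C gives 5>1; P2→P gives 7>6]
(B,Q,Y): not NE [P1→A gives 6>5; P3→W gives 6>0]
(B,Q,Z): not NE [P3→W gives 6>3]
(B,Q,W): not NE [P1→A gives 5>2; P2→P gives 9>5]
(C,P,X): not NE [P1→B gives 7>1; P2→Q gives 9>1; P3→Z gives 8>4]
(C,P,Y): not NE [P1→A gives 8>2; P2→Q gives 8>2; P3→Z gives 8>0]
(C,P,Z): not NE [P1→A gives 9>4]
(C,P,W): not NE [P1→B gives 8>6; P3→Z gives 8>7]
(C,Q,X): not NE [P3→Y gives 10>8]
(C,Q,Y): not NE [P1→A gives 6>0]
(C,Q,Z): not NE [P2→P gives 9>7; P3→Y gives 10>0]
(C,Q,W): not NE [P1→A gives 5>2; P2→P gives 3>1; P3→Y gives 10>6]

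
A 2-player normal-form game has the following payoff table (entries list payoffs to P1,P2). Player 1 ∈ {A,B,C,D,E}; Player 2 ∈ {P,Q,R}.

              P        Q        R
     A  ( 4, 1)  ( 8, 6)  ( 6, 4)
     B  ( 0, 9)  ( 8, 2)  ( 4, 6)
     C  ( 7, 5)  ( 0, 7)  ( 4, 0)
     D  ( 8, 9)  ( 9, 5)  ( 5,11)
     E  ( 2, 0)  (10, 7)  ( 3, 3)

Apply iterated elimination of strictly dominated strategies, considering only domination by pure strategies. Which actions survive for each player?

P1 drop B (D beats it: P:8>0 Q:9>8 R:5>4)
P1 drop C (D beats it: P:8>7 Q:9>0 R:5>4)
P2 drop P (R beats it: A:4>1 D:11>9 E:3>0)
P1→{A,D,E} P2→{Q,R}

IESDS → P1:{A,D,E} P2:{Q,R}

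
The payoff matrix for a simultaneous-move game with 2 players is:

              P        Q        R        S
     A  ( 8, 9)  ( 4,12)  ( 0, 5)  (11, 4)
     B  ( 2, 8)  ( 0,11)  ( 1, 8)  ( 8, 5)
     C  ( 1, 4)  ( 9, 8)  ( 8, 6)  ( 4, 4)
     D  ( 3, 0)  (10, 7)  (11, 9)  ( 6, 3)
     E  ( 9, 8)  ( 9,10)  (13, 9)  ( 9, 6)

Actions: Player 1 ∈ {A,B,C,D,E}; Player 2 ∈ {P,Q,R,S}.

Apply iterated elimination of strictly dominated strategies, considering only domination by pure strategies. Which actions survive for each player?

Survivors P1:{D,E} P2:{Q,R}

P1 drop B (E beats it: P:9>2 Q:9>0 R:13>1 S:9>8)
P1 drop C (D beats it: P:3>1 Q:10>9 R:11>8 S:6>4)
P2 drop P (Q beats it: A:12>9 D:7>0 E:10>8)
P2 drop S (Q beats it: A:12>4 D:7>3 E:10>6)
P1 drop A (D beats it: Q:10>4 R:11>0)
P1→{D,E} P2→{Q,R}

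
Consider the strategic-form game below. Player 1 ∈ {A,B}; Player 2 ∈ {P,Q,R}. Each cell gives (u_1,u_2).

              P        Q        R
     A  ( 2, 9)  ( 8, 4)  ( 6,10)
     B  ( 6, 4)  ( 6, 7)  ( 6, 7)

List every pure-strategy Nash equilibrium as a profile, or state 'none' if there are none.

NE set: (A,R), (B,R)

(A,P): not NE [P1→B gives 6>2; P2→R gives 10>9]
(A,Q): not NE [P2→R gives 10>4]
(A,R): NE
(B,P): not NE [P2→R gives 7>4]
(B,Q): not NE [P1→A gives 8>6]
(B,R): NE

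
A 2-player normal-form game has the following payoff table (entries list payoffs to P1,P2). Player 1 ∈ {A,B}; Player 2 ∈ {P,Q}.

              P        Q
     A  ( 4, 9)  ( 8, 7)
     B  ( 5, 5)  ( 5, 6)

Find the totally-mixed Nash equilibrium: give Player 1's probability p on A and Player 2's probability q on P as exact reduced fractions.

(p,q) = (1/3, 3/4)

P1 indiff ⇒ q·4+(1-q)·8 = q·5+(1-q)·5 ⇒ q(-1) = (1-q)(-3) ⇒ q = 3/4
P2 indiff ⇒ p·9+(1-p)·5 = p·7+(1-p)·6 ⇒ p(2) = (1-p)(1) ⇒ p = 1/3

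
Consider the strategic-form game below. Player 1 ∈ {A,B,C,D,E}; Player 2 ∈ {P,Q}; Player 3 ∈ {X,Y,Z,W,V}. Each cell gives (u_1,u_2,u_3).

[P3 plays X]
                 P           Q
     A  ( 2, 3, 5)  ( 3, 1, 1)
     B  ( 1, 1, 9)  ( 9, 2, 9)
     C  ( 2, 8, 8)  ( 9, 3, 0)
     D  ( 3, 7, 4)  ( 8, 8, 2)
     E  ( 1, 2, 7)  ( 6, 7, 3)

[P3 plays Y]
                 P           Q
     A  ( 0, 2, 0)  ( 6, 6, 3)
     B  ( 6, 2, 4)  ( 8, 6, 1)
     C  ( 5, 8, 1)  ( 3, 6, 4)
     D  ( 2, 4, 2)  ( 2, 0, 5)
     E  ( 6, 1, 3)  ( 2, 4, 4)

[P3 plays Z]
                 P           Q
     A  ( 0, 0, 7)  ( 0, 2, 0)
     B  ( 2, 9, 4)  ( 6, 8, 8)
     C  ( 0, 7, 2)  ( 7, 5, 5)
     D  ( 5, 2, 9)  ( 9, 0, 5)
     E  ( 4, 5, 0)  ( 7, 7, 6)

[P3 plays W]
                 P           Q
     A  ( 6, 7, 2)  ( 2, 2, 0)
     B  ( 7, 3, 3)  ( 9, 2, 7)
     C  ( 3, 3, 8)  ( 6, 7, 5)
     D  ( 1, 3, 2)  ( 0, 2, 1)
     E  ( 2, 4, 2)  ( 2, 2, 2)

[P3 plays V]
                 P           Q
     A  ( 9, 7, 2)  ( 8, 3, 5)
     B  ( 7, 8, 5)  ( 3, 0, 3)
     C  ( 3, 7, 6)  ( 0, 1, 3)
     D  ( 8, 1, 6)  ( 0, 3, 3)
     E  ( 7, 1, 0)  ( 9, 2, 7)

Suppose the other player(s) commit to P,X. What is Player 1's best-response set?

argmax u_1 = {D}

u_1(A vs P,X) = 2
u_1(B vs P,X) = 1
u_1(C vs P,X) = 2
u_1(D vs P,X) = 3
u_1(E vs P,X) = 1
max payoff 3 at {D}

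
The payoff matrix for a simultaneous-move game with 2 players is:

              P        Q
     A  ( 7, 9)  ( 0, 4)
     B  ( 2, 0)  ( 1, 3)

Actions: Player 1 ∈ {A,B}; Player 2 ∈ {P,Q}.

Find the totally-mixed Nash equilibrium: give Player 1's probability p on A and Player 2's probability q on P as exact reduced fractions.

P1 indiff ⇒ q·7+(1-q)·0 = q·2+(1-q)·1 ⇒ q(5) = (1-q)(1) ⇒ q = 1/6
P2 indiff ⇒ p·9+(1-p)·0 = p·4+(1-p)·3 ⇒ p(5) = (1-p)(3) ⇒ p = 3/8

P1 mixes 3/8 on A; P2 mixes 1/6 on P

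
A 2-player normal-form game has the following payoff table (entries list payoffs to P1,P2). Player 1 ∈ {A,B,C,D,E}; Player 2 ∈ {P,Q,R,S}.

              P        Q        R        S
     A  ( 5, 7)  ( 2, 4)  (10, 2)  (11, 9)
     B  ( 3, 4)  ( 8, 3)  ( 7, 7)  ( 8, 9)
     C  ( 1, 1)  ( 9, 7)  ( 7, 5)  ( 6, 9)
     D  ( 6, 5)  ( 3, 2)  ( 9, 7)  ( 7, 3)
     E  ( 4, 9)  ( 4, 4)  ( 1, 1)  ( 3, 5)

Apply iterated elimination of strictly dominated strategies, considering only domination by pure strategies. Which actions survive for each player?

IESDS → P1:{A,D} P2:{P,R,S}

P2 drop Q (S beats it: A:9>4 B:9>3 C:9>7 D:3>2 E:5>4)
P1 drop B (A beats it: P:5>3 R:10>7 S:11>8)
P1 drop C (A beats it: P:5>1 R:10>7 S:11>6)
P1 drop E (A beats it: P:5>4 R:10>1 S:11>3)
P1→{A,D} P2→{P,R,S}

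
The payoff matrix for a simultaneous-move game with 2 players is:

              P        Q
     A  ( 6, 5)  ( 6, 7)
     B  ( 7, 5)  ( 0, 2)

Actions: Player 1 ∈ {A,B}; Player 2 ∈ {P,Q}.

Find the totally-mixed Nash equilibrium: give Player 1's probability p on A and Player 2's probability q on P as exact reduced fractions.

p=3/5, q=6/7

P1 indiff ⇒ q·6+(1-q)·6 = q·7+(1-q)·0 ⇒ q(-1) = (1-q)(-6) ⇒ q = 6/7
P2 indiff ⇒ p·5+(1-p)·5 = p·7+(1-p)·2 ⇒ p(-2) = (1-p)(-3) ⇒ p = 3/5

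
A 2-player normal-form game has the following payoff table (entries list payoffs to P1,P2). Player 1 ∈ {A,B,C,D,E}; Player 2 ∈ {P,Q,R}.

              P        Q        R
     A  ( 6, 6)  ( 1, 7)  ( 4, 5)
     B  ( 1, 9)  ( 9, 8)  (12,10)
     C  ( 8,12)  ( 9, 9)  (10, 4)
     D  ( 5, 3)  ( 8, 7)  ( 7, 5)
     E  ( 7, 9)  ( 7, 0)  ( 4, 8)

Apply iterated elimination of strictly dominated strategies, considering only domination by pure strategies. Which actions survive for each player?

Survivors P1:{B,C} P2:{P,R}

P1 drop A (C beats it: P:8>6 Q:9>1 R:10>4)
P1 drop D (C beats it: P:8>5 Q:9>8 R:10>7)
P1 drop E (C beats it: P:8>7 Q:9>7 R:10>4)
P2 drop Q (P beats it: B:9>8 C:12>9)
P1→{B,C} P2→{P,R}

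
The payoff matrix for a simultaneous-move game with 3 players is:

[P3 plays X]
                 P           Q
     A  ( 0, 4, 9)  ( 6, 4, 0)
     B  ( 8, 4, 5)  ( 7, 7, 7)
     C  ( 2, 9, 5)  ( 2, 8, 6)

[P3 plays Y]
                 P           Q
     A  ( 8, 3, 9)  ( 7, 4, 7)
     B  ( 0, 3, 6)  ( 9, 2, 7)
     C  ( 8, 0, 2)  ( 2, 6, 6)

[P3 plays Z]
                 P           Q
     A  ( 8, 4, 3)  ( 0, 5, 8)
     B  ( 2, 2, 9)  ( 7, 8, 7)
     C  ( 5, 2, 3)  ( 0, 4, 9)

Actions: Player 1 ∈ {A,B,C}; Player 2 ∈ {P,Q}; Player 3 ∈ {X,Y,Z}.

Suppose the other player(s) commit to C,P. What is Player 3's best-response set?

P3 best: {X}

u_3(X vs C,P) = 5
u_3(Y vs C,P) = 2
u_3(Z vs C,P) = 3
max payoff 5 at {X}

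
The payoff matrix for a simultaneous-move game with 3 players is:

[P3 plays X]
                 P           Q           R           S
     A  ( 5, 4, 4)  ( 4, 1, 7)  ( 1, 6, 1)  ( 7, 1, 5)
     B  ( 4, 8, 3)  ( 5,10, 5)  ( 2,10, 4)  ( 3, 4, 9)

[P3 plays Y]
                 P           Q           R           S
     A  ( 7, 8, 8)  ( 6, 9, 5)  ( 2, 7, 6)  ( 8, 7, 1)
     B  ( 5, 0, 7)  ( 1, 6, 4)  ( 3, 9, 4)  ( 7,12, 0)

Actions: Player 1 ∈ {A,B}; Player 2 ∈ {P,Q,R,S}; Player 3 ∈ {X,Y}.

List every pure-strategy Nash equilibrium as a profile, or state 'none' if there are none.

(A,P,X): not NE [P2→R gives 6>4; P3→Y gives 8>4]
(A,P,Y): not NE [P2→Q gives 9>8]
(A,Q,X): not NE [P1→B gives 5>4; P2→R gives 6>1]
(A,Q,Y): not NE [P3→X gives 7>5]
(A,R,X): not NE [P1→B gives 2>1; P3→Y gives 6>1]
(A,R,Y): not NE [P1→B gives 3>2; P2→Q gives 9>7]
(A,S,X): not NE [P2→R gives 6>1]
(A,S,Y): not NE [P2→Q gives 9>7; P3→X gives 5>1]
(B,P,X): not NE [P1→A gives 5>4; P2→R gives 10>8; P3→Y gives 7>3]
(B,P,Y): not NE [P1→A gives 7>5; P2→S gives 12>0]
(B,Q,X): NE
(B,Q,Y): not NE [P1→A gives 6>1; P2→S gives 12>6; P3→X gives 5>4]
(B,R,X): NE
(B,R,Y): not NE [P2→S gives 12>9]
(B,S,X): not NE [P1→A gives 7>3; P2→R gives 10>4]
(B,S,Y): not NE [P1→A gives 8>7; P3→X gives 9>0]

NE set: (B,Q,X), (B,R,X)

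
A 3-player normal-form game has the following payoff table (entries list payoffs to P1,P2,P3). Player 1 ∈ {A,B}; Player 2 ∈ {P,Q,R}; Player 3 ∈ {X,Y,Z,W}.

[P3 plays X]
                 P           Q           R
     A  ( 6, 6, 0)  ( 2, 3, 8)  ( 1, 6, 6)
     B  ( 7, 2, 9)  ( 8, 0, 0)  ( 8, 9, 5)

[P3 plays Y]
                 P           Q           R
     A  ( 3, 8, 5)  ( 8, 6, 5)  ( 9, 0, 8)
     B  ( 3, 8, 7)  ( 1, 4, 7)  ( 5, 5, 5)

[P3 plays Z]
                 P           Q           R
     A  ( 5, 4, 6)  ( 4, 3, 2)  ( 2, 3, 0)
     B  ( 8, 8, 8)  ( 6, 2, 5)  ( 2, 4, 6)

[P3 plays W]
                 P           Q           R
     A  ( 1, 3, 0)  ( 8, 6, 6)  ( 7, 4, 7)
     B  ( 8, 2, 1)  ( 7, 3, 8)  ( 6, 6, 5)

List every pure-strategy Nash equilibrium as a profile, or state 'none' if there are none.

No pure NE.

(A,P,X): not NE [P1→B gives 7>6; P3→Z gives 6>0]
(A,P,Y): not NE [P3→Z gives 6>5]
(A,P,Z): not NE [P1→B gives 8>5]
(A,P,W): not NE [P1→B gives 8>1; P2→Q gives 6>3; P3→Z gives 6>0]
(A,Q,X): not NE [P1→B gives 8>2; P2→R gives 6>3]
(A,Q,Y): not NE [P2→P gives 8>6; P3→X gives 8>5]
(A,Q,Z): not NE [P1→B gives 6>4; P2→P gives 4>3; P3→X gives 8>2]
(A,Q,W): not NE [P3→X gives 8>6]
(A,R,X): not NE [P1→B gives 8>1; P3→Y gives 8>6]
(A,R,Y): not NE [P2→P gives 8>0]
(A,R,Z): not NE [P2→P gives 4>3; P3→Y gives 8>0]
(A,R,W): not NE [P2→Q gives 6>4; P3→Y gives 8>7]
(B,P,X): not NE [P2→R gives 9>2]
(B,P,Y): not NE [P3→X gives 9>7]
(B,P,Z): not NE [P3→X gives 9>8]
(B,P,W): not NE [P2→R gives 6>2; P3→X gives 9>1]
(B,Q,X): not NE [P2→R gives 9>0; P3→W gives 8>0]
(B,Q,Y): not NE [P1→A gives 8>1; P2→P gives 8>4; P3→W gives 8>7]
(B,Q,Z): not NE [P2→P gives 8>2; P3→W gives 8>5]
(B,Q,W): not NE [P1→A gives 8>7; P2→R gives 6>3]
(B,R,X): not NE [P3→Z gives 6>5]
(B,R,Y): not NE [P1→A gives 9>5; P2→P gives 8>5; P3→Z gives 6>5]
(B,R,Z): not NE [P2→P gives 8>4]
(B,R,W): not NE [P1→A gives 7>6; P3→Z gives 6>5]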